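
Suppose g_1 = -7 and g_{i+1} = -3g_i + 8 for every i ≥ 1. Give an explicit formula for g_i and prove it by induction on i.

Claim: g_i = 3·(-3)^i + 2.

Base case: g_1 = -7, and 3·(-3)^1 + 2 = -9 + 2 = -7.
Assume g_k = 3·(-3)^k + 2 for some k ≥ 1.
Then g_{k+1} = -3g_k + 8 = -3·(3·(-3)^k + 2) + 8 = -9·(-3)^k − 6 + 8 = 3·(-3)^{k+1} + 2.
So the formula holds for k+1, and by induction g_i = 3·(-3)^i + 2 for all i ≥ 1.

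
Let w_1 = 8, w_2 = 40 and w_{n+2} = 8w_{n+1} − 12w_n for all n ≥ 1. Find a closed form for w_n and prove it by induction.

Claim: w_n = 2^n + 6^n.

Base cases: w_1 = 8 and 2^1 + 6^1 = 8; w_2 = 40 and 2^2 + 6^2 = 40.
Assume w_j = 2^j + 6^j for all 1 ≤ j ≤ m, where m ≥ 2.
Then w_{m+1} = 8w_m − 12w_{m−1} = 8·(2^m + 6^m) − 12·(2^{m−1} + 6^{m−1}) = (8·2 − 12)2^{m−1} + (8·6 − 12)6^{m−1} = 4·2^{m−1} + 36·6^{m−1} = 2^{m+1} + 6^{m+1}.
By strong induction, w_n = 2^n + 6^n for all n ≥ 1.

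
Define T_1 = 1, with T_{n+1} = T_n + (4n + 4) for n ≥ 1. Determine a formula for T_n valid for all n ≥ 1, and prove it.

Claim: T_n = 2n^2 + 2n − 3.

Base case: T_1 = 1, and 2·1^2 + 2·1 − 3 = 1.
Assume T_k = 2k^2 + 2k − 3.
Then T_{k+1} = T_k + (4k + 4) = (2k^2 + 2k − 3) + (4k + 4) = 2k^2 + 6k + 1,
and 2·(k+1)^2 + 2·(k+1) − 3 = 2k^2 + 6k + 1.
Hence T_n = 2n^2 + 2n − 3 for every n ≥ 1, by induction.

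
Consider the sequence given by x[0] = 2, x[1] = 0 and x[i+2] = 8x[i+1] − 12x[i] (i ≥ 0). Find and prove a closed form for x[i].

Claim: x[i] = 3·2^i − 6^i.

Base cases: x[0] = 2 and 3·2^0 − 6^0 = 2; x[1] = 0 and 3·2^1 − 6^1 = 0.
Assume x[t] = 3·2^t − 6^t for all 0 ≤ t ≤ j, where j ≥ 1.
Then x[j+1] = 8x[j] − 12x[j−1] = 8·(3·2^j − 6^j) − 12·(3·2^{j−1} − 6^{j−1}) = 3·(8·2 − 12)2^{j−1} − (8·6 − 12)6^{j−1} = 12·2^{j−1} − 36·6^{j−1} = 3·2^{j+1} − 6^{j+1}.
This completes the inductive step, so x[i] = 3·2^i − 6^i for all i ≥ 0.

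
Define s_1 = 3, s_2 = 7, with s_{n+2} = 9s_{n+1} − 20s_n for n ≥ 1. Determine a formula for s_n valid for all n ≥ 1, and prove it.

Claim: s_n = 2·4^n − 5^n.

Base cases: s_1 = 3 and 2·4^1 − 5^1 = 3; s_2 = 7 and 2·4^2 − 5^2 = 7.
Assume s_j = 2·4^j − 5^j for all 1 ≤ j ≤ k, where k ≥ 2.
Then s_{k+1} = 9s_k − 20s_{k−1} = 9·(2·4^k − 5^k) − 20·(2·4^{k−1} − 5^{k−1}) = 2·(9·4 − 20)4^{k−1} − (9·5 − 20)5^{k−1} = 32·4^{k−1} − 25·5^{k−1} = 2·4^{k+1} − 5^{k+1}.
Hence s_n = 2·4^n − 5^n for every n ≥ 1, by strong induction.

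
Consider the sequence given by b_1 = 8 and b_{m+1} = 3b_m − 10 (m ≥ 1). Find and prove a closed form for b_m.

Claim: b_m = 3^m + 5.

Base case: b_1 = 8, and 3^1 + 5 = 3 + 5 = 8.
Assume b_k = 3^k + 5 for some k ≥ 1.
Then b_{k+1} = 3b_k − 10 = 3·(3^k + 5) − 10 = 3^{k+1} + 15 − 10 = 3^{k+1} + 5.
So the formula holds for k+1, and by induction b_m = 3^m + 5 for all m ≥ 1.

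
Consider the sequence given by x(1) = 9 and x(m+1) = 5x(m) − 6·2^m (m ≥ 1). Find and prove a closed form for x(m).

Claim: x(m) = 5^m + 2·2^m.

Base case: x(1) = 9, and 5^1 + 2·2^1 = 5 + 4 = 9.
Assume x(k) = 5^k + 2·2^k for some k ≥ 1.
Then x(k+1) = 5x(k) − 6·2^k = 5·(5^k + 2·2^k) − 6·2^k = 5^{k+1} + 10·2^k − 6·2^k = 5^{k+1} + 4·2^k = 5^{k+1} + 2·2^{k+1}.
This completes the inductive step, so x(m) = 5^m + 2·2^m for all m ≥ 1.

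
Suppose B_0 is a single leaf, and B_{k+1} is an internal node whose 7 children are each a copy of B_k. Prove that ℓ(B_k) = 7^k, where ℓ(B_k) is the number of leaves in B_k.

Base case: ℓ(B_0) = 1, and 7^0 = 1.
Assume ℓ(B_m) = 7^m.
Then ℓ(B_{m+1}) = 7·ℓ(B_m) = 7·7^m = 7^{m+1}.
Hence ℓ(B_k) = 7^k for every k ≥ 0, by induction.

ℓ(B_k) = 7^k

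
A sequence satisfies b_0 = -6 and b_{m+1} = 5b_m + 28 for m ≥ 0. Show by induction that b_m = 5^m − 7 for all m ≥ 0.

Base case: b_0 = -6, and 5^0 − 7 = 1 − 7 = -6.
Assume b_k = 5^k − 7 for some k ≥ 0.
Then b_{k+1} = 5b_k + 28 = 5·(5^k − 7) + 28 = 5^{k+1} − 35 + 28 = 5^{k+1} − 7.
This completes the inductive step, so b_m = 5^m − 7 for all m ≥ 0.

b_m = 5^m − 7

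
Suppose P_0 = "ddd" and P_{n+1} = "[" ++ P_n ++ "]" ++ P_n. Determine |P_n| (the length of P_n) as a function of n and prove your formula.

Claim: |P_n| = 5·2^n − 2.

Base case: |P_0| = 3, and 5·2^0 − 2 = 3.
Assume |P_r| = 5·2^r − 2.
Then |P_{r+1}| = 1 + |P_r| + 1 + |P_r| = 2|P_r| + 2 = 2(5·2^r − 2) + 2 = 5·2^{r+1} − 4 + 2 = 5·2^{r+1} − 2.
Hence |P_n| = 5·2^n − 2 for every n ≥ 0, by induction.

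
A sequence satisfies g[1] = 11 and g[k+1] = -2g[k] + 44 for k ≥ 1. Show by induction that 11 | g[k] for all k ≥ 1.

Base case: g[1] = 11 = 11·1, so 11 | g[1].
Assume 11 | g[m], so g[m] = 11t for some integer t.
Then g[m+1] = -2g[m] + 44 = -2·(11t) + 44 = 11(-2t + 4), so 11 | g[m+1].
So the property holds for m+1, and by induction 11 | g[k] for all k ≥ 1.

11 | g[k]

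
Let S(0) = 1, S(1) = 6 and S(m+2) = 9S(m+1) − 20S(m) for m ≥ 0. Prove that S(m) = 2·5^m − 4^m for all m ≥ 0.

Base cases: S(0) = 1 and 2·5^0 − 4^0 = 1; S(1) = 6 and 2·5^1 − 4^1 = 6.
Assume S(i) = 2·5^i − 4^i for all 0 ≤ i ≤ j, where j ≥ 1.
Then S(j+1) = 9S(j) − 20S(j−1) = 9·(2·5^j − 4^j) − 20·(2·5^{j−1} − 4^{j−1}) = 2·(9·5 − 20)5^{j−1} − (9·4 − 20)4^{j−1} = 50·5^{j−1} − 16·4^{j−1} = 2·5^{j+1} − 4^{j+1}.
So the formula holds for j+1, and by strong induction S(m) = 2·5^m − 4^m for all m ≥ 0.

S(m) = 2·5^m − 4^m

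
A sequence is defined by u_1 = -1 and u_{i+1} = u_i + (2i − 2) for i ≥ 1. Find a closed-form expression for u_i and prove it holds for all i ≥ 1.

Claim: u_i = i^2 − 3i + 1.

Base case: u_1 = -1, and 1^2 − 3·1 + 1 = -1.
Assume u_k = k^2 − 3k + 1.
Then u_{k+1} = u_k + (2k − 2) = (k^2 − 3k + 1) + (2k − 2) = k^2 − k − 1,
and (k+1)^2 − 3·(k+1) + 1 = k^2 − k − 1.
By induction, u_i = i^2 − 3i + 1 for all i ≥ 1.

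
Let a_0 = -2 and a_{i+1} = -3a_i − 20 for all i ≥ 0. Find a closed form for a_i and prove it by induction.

Claim: a_i = 3·(-3)^i − 5.

Base case: a_0 = -2, and 3·(-3)^0 − 5 = 3 − 5 = -2.
Assume a_r = 3·(-3)^r − 5 for some r ≥ 0.
Then a_{r+1} = -3a_r − 20 = -3·(3·(-3)^r − 5) − 20 = -9·(-3)^r + 15 − 20 = 3·(-3)^{r+1} − 5.
So the formula holds for r+1, and by induction a_i = 3·(-3)^i − 5 for all i ≥ 0.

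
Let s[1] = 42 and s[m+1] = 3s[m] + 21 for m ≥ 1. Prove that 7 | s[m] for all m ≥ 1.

Base case: s[1] = 42 = 7·6, so 7 | s[1].
Assume 7 | s[r], so s[r] = 7t for some integer t.
Then s[r+1] = 3s[r] + 21 = 3·(7t) + 21 = 7(3t + 3), so 7 | s[r+1].
By induction, 7 | s[m] for all m ≥ 1.

7 | s[m]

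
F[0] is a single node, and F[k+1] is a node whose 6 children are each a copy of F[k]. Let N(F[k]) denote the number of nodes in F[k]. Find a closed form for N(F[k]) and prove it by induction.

Claim: N(F[k]) = (6^{k+1} − 1)/5.

Base case: N(F[0]) = 1, and (6^{0+1} − 1)/5 = 1.
Assume N(F[m]) = (6^{m+1} − 1)/5.
Then N(F[m+1]) = 1 + 6N(F[m]) = 1 + 6·(6^{m+1} − 1)/5 = 1 + (6^{m+2} − 6)/5 = (5 + 6^{m+2} − 6)/5 = (6^{m+2} − 1)/5.
Hence N(F[k]) = (6^{k+1} − 1)/5 for every k ≥ 0, by induction.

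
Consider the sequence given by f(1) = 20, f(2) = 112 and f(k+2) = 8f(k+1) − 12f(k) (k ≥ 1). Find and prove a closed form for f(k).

Claim: f(k) = 3·6^k + 2^k.

Base cases: f(1) = 20 and 3·6^1 + 2^1 = 20; f(2) = 112 and 3·6^2 + 2^2 = 112.
Assume f(j) = 3·6^j + 2^j for all 1 ≤ j ≤ r, where r ≥ 2.
Then f(r+1) = 8f(r) − 12f(r−1) = 8·(3·6^r + 2^r) − 12·(3·6^{r−1} + 2^{r−1}) = 3·(8·6 − 12)6^{r−1} + (8·2 − 12)2^{r−1} = 108·6^{r−1} + 4·2^{r−1} = 3·6^{r+1} + 2^{r+1}.
This completes the inductive step, so f(k) = 3·6^k + 2^k for all k ≥ 1.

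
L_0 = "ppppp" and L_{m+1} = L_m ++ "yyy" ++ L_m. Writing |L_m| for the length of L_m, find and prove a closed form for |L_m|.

Claim: |L_m| = 2^{m+3} − 3.

Base case: |L_0| = 5, and 2^{0+3} − 3 = 5.
Assume |L_k| = 2^{k+3} − 3.
Then |L_{k+1}| = |L_k| + 3 + |L_k| = 2|L_k| + 3 = 2(2^{k+3} − 3) + 3 = 2^{k+1+3} − 6 + 3 = 2^{k+1+3} − 3.
Hence |L_m| = 2^{m+3} − 3 for every m ≥ 0, by induction.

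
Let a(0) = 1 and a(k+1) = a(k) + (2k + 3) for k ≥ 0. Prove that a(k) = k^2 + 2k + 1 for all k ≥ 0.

Base case: a(0) = 1, and 0^2 + 2·0 + 1 = 1.
Assume a(j) = j^2 + 2j + 1.
Then a(j+1) = a(j) + (2j + 3) = (j^2 + 2j + 1) + (2j + 3) = j^2 + 4j + 4,
and (j+1)^2 + 2·(j+1) + 1 = j^2 + 4j + 4.
Hence a(k) = k^2 + 2k + 1 for every k ≥ 0, by induction.

a(k) = k^2 + 2k + 1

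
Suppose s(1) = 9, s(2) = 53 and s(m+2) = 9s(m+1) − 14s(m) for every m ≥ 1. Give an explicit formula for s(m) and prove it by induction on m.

Claim: s(m) = 2^m + 7^m.

Base cases: s(1) = 9 and 2^1 + 7^1 = 9; s(2) = 53 and 2^2 + 7^2 = 53.
Assume s(j) = 2^j + 7^j for all 1 ≤ j ≤ r, where r ≥ 2.
Then s(r+1) = 9s(r) − 14s(r−1) = 9·(2^r + 7^r) − 14·(2^{r−1} + 7^{r−1}) = (9·2 − 14)2^{r−1} + (9·7 − 14)7^{r−1} = 4·2^{r−1} + 49·7^{r−1} = 2^{r+1} + 7^{r+1}.
This completes the inductive step, so s(m) = 2^m + 7^m for all m ≥ 1.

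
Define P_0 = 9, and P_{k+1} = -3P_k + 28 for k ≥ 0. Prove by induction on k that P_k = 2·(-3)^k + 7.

Base case: P_0 = 9, and 2·(-3)^0 + 7 = 2 + 7 = 9.
Assume P_m = 2·(-3)^m + 7 for some m ≥ 0.
Then P_{m+1} = -3P_m + 28 = -3·(2·(-3)^m + 7) + 28 = -6·(-3)^m − 21 + 28 = 2·(-3)^{m+1} + 7.
This completes the inductive step, so P_k = 2·(-3)^k + 7 for all k ≥ 0.

P_k = 2·(-3)^k + 7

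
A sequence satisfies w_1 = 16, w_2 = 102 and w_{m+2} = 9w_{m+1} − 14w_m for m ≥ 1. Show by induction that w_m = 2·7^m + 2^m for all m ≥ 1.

Base cases: w_1 = 16 and 2·7^1 + 2^1 = 16; w_2 = 102 and 2·7^2 + 2^2 = 102.
Assume w_j = 2·7^j + 2^j for all 1 ≤ j ≤ k, where k ≥ 2.
Then w_{k+1} = 9w_k − 14w_{k−1} = 9·(2·7^k + 2^k) − 14·(2·7^{k−1} + 2^{k−1}) = 2·(9·7 − 14)7^{k−1} + (9·2 − 14)2^{k−1} = 98·7^{k−1} + 4·2^{k−1} = 2·7^{k+1} + 2^{k+1}.
This completes the inductive step, so w_m = 2·7^m + 2^m for all m ≥ 1.

w_m = 2·7^m + 2^m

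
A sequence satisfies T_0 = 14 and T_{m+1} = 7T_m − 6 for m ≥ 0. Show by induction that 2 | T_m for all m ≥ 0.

Base case: T_0 = 14 = 2·7, so 2 | T_0.
Assume 2 | T_j, so T_j = 2t for some integer t.
Then T_{j+1} = 7T_j − 6 = 7·(2t) − 6 = 2(7t − 3), so 2 | T_{j+1}.
Hence 2 | T_m for every m ≥ 0, by induction.

2 | T_m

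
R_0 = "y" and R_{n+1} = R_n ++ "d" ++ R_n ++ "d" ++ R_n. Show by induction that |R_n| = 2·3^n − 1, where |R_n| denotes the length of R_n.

Base case: |R_0| = 1, and 2·3^0 − 1 = 1.
Assume |R_m| = 2·3^m − 1.
Then |R_{m+1}| = 3|R_m| + 2 = 3(2·3^m − 1) + 2 = 2·3^{m+1} − 3 + 2 = 2·3^{m+1} − 1.
This completes the inductive step, so |R_n| = 2·3^n − 1 for all n ≥ 0.

|R_n| = 2·3^n − 1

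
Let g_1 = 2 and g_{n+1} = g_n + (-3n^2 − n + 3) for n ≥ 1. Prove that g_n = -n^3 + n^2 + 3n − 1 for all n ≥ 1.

Base case: g_1 = 2, and -1^3 + 1^2 + 3·1 − 1 = 2.
Assume g_k = -k^3 + k^2 + 3k − 1.
Then g_{k+1} = g_k + (-3k^2 − k + 3) = (-k^3 + k^2 + 3k − 1) + (-3k^2 − k + 3) = -k^3 − 2k^2 + 2k + 2,
and -(k+1)^3 + (k+1)^2 + 3·(k+1) − 1 = -k^3 − 2k^2 + 2k + 2.
Hence g_n = -n^3 + n^2 + 3n − 1 for every n ≥ 1, by induction.

g_n = -n^3 + n^2 + 3n − 1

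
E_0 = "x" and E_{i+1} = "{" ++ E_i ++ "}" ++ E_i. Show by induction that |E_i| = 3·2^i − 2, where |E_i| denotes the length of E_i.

Base case: |E_0| = 1, and 3·2^0 − 2 = 1.
Assume |E_k| = 3·2^k − 2.
Then |E_{k+1}| = 1 + |E_k| + 1 + |E_k| = 2|E_k| + 2 = 2(3·2^k − 2) + 2 = 3·2^{k+1} − 4 + 2 = 3·2^{k+1} − 2.
By induction, |E_i| = 3·2^i − 2 for all i ≥ 0.

|E_i| = 3·2^i − 2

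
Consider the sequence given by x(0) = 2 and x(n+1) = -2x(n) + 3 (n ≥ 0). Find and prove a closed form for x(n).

Claim: x(n) = (-2)^n + 1.

Base case: x(0) = 2, and (-2)^0 + 1 = 1 + 1 = 2.
Assume x(r) = (-2)^r + 1 for some r ≥ 0.
Then x(r+1) = -2x(r) + 3 = -2·((-2)^r + 1) + 3 = -2·(-2)^r − 2 + 3 = (-2)^{r+1} + 1.
So the formula holds for r+1, and by induction x(n) = (-2)^n + 1 for all n ≥ 0.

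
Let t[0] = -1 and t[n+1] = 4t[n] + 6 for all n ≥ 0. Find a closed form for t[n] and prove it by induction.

Claim: t[n] = 4^n − 2.

Base case: t[0] = -1, and 4^0 − 2 = 1 − 2 = -1.
Assume t[r] = 4^r − 2 for some r ≥ 0.
Then t[r+1] = 4t[r] + 6 = 4·(4^r − 2) + 6 = 4^{r+1} − 8 + 6 = 4^{r+1} − 2.
This completes the inductive step, so t[n] = 4^n − 2 for all n ≥ 0.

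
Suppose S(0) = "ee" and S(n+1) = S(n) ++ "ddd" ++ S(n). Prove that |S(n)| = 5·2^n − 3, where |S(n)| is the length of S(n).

Base case: |S(0)| = 2, and 5·2^0 − 3 = 2.
Assume |S(r)| = 5·2^r − 3.
Then |S(r+1)| = |S(r)| + 3 + |S(r)| = 2|S(r)| + 3 = 2(5·2^r − 3) + 3 = 5·2^{r+1} − 6 + 3 = 5·2^{r+1} − 3.
Hence |S(n)| = 5·2^n − 3 for every n ≥ 0, by induction.

|S(n)| = 5·2^n − 3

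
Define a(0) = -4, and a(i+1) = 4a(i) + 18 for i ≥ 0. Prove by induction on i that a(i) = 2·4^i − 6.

Base case: a(0) = -4, and 2·4^0 − 6 = 2 − 6 = -4.
Assume a(m) = 2·4^m − 6 for some m ≥ 0.
Then a(m+1) = 4a(m) + 18 = 4·(2·4^m − 6) + 18 = 8·4^m − 24 + 18 = 2·4^{m+1} − 6.
By induction, a(i) = 2·4^i − 6 for all i ≥ 0.

a(i) = 2·4^i − 6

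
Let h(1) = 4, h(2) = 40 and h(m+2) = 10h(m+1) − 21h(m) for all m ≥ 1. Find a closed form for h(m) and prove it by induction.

Claim: h(m) = -3^m + 7^m.

Base cases: h(1) = 4 and -3^1 + 7^1 = 4; h(2) = 40 and -3^2 + 7^2 = 40.
Assume h(i) = -3^i + 7^i for all 1 ≤ i ≤ j, where j ≥ 2.
Then h(j+1) = 10h(j) − 21h(j−1) = 10·(-3^j + 7^j) − 21·(-3^{j−1} + 7^{j−1}) = -(10·3 − 21)3^{j−1} + (10·7 − 21)7^{j−1} = -9·3^{j−1} + 49·7^{j−1} = -3^{j+1} + 7^{j+1}.
By strong induction, h(m) = -3^m + 7^m for all m ≥ 1.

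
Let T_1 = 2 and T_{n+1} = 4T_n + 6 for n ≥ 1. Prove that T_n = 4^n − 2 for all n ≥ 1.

Base case: T_1 = 2, and 4^1 − 2 = 4 − 2 = 2.
Assume T_k = 4^k − 2 for some k ≥ 1.
Then T_{k+1} = 4T_k + 6 = 4·(4^k − 2) + 6 = 4^{k+1} − 8 + 6 = 4^{k+1} − 2.
Hence T_n = 4^n − 2 for every n ≥ 1, by induction.

T_n = 4^n − 2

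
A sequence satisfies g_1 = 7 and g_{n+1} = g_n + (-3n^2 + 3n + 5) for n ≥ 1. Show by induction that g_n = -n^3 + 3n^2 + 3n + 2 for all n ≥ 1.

Base case: g_1 = 7, and -1^3 + 3·1^2 + 3·1 + 2 = 7.
Assume g_m = -m^3 + 3m^2 + 3m + 2.
Then g_{m+1} = g_m + (-3m^2 + 3m + 5) = (-m^3 + 3m^2 + 3m + 2) + (-3m^2 + 3m + 5) = -m^3 + 6m + 7,
and -(m+1)^3 + 3·(m+1)^2 + 3·(m+1) + 2 = -m^3 + 6m + 7.
This completes the inductive step, so g_n = -n^3 + 3n^2 + 3n + 2 for all n ≥ 1.

g_n = -n^3 + 3n^2 + 3n + 2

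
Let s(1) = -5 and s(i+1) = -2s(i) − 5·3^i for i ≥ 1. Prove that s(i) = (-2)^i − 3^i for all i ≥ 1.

Base case: s(1) = -5, and (-2)^1 − 3^1 = -2 − 3 = -5.
Assume s(j) = (-2)^j − 3^j for some j ≥ 1.
Then s(j+1) = -2s(j) − 5·3^j = -2·((-2)^j − 3^j) − 5·3^j = (-2)^{j+1} + 2·3^j − 5·3^j = (-2)^{j+1} − 3·3^j = (-2)^{j+1} − 3^{j+1}.
Hence s(i) = (-2)^i − 3^i for every i ≥ 1, by induction.

s(i) = (-2)^i − 3^i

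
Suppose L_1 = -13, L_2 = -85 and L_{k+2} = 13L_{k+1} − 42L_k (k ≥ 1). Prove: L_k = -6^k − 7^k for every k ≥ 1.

Base cases: L_1 = -13 and -6^1 − 7^1 = -13; L_2 = -85 and -6^2 − 7^2 = -85.
Assume L_i = -6^i − 7^i for all 1 ≤ i ≤ j, where j ≥ 2.
Then L_{j+1} = 13L_j − 42L_{j−1} = 13·(-6^j − 7^j) − 42·(-6^{j−1} − 7^{j−1}) = -(13·6 − 42)6^{j−1} − (13·7 − 42)7^{j−1} = -36·6^{j−1} − 49·7^{j−1} = -6^{j+1} − 7^{j+1}.
This completes the inductive step, so L_k = -6^k − 7^k for all k ≥ 1.

L_k = -6^k − 7^k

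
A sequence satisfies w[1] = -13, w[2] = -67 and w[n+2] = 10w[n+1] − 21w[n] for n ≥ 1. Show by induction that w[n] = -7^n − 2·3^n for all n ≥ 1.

Base cases: w[1] = -13 and -7^1 − 2·3^1 = -13; w[2] = -67 and -7^2 − 2·3^2 = -67.
Assume w[j] = -7^j − 2·3^j for all 1 ≤ j ≤ m, where m ≥ 2.
Then w[m+1] = 10w[m] − 21w[m−1] = 10·(-7^m − 2·3^m) − 21·(-7^{m−1} − 2·3^{m−1}) = -(10·7 − 21)7^{m−1} − 2·(10·3 − 21)3^{m−1} = -49·7^{m−1} − 18·3^{m−1} = -7^{m+1} − 2·3^{m+1}.
So the formula holds for m+1, and by strong induction w[n] = -7^n − 2·3^n for all n ≥ 1.

w[n] = -7^n − 2·3^n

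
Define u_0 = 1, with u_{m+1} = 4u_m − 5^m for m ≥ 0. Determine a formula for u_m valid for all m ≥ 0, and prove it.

Claim: u_m = 2·4^m − 5^m.

Base case: u_0 = 1, and 2·4^0 − 5^0 = 2 − 1 = 1.
Assume u_k = 2·4^k − 5^k for some k ≥ 0.
Then u_{k+1} = 4u_k − 5^k = 4·(2·4^k − 5^k) − 5^k = 2·4^{k+1} − 4·5^k − 5^k = 2·4^{k+1} − 5·5^k = 2·4^{k+1} − 5^{k+1}.
This completes the inductive step, so u_m = 2·4^m − 5^m for all m ≥ 0.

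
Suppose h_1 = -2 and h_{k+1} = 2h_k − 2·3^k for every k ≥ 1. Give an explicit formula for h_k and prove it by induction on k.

Claim: h_k = 2·2^k − 2·3^k.

Base case: h_1 = -2, and 2·2^1 − 2·3^1 = 4 − 6 = -2.
Assume h_j = 2·2^j − 2·3^j for some j ≥ 1.
Then h_{j+1} = 2h_j − 2·3^j = 2·(2·2^j − 2·3^j) − 2·3^j = 2·2^{j+1} − 4·3^j − 2·3^j = 2·2^{j+1} − 6·3^j = 2·2^{j+1} − 2·3^{j+1}.
By induction, h_k = 2·2^k − 2·3^k for all k ≥ 1.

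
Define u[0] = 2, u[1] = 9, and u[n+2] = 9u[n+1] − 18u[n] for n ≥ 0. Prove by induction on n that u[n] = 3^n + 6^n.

Base cases: u[0] = 2 and 3^0 + 6^0 = 2; u[1] = 9 and 3^1 + 6^1 = 9.
Assume u[i] = 3^i + 6^i for all 0 ≤ i ≤ j, where j ≥ 1.
Then u[j+1] = 9u[j] − 18u[j−1] = 9·(3^j + 6^j) − 18·(3^{j−1} + 6^{j−1}) = (9·3 − 18)3^{j−1} + (9·6 − 18)6^{j−1} = 9·3^{j−1} + 36·6^{j−1} = 3^{j+1} + 6^{j+1}.
By strong induction, u[n] = 3^n + 6^n for all n ≥ 0.

u[n] = 3^n + 6^n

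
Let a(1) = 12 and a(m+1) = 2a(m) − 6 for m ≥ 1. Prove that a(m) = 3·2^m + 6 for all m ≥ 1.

Base case: a(1) = 12, and 3·2^1 + 6 = 6 + 6 = 12.
Assume a(r) = 3·2^r + 6 for some r ≥ 1.
Then a(r+1) = 2a(r) − 6 = 2·(3·2^r + 6) − 6 = 6·2^r + 12 − 6 = 3·2^{r+1} + 6.
So the formula holds for r+1, and by induction a(m) = 3·2^m + 6 for all m ≥ 1.

a(m) = 3·2^m + 6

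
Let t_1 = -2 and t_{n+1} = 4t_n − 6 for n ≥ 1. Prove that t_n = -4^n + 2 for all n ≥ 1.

Base case: t_1 = -2, and -4^1 + 2 = -4 + 2 = -2.
Assume t_k = -4^k + 2 for some k ≥ 1.
Then t_{k+1} = 4t_k − 6 = 4·(-4^k + 2) − 6 = -4^{k+1} + 8 − 6 = -4^{k+1} + 2.
So the formula holds for k+1, and by induction t_n = -4^n + 2 for all n ≥ 1.

t_n = -4^n + 2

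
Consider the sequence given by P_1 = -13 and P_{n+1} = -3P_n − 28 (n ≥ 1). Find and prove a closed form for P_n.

Claim: P_n = 2·(-3)^n − 7.

Base case: P_1 = -13, and 2·(-3)^1 − 7 = -6 − 7 = -13.
Assume P_j = 2·(-3)^j − 7 for some j ≥ 1.
Then P_{j+1} = -3P_j − 28 = -3·(2·(-3)^j − 7) − 28 = -6·(-3)^j + 21 − 28 = 2·(-3)^{j+1} − 7.
By induction, P_n = 2·(-3)^n − 7 for all n ≥ 1.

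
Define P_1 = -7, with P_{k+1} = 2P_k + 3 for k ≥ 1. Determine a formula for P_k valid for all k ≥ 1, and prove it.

Claim: P_k = -2^{k+1} − 3.

Base case: P_1 = -7, and -2^{1+1} − 3 = -4 − 3 = -7.
Assume P_m = -2^{m+1} − 3 for some m ≥ 1.
Then P_{m+1} = 2P_m + 3 = 2·(-2^{m+1} − 3) + 3 = -2^{m+2} − 6 + 3 = -2^{m+2} − 3.
By induction, P_k = -2^{k+1} − 3 for all k ≥ 1.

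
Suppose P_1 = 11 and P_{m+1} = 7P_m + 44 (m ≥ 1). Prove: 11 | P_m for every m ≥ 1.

Base case: P_1 = 11 = 11·1, so 11 | P_1.
Assume 11 | P_r, so P_r = 11t for some integer t.
Then P_{r+1} = 7P_r + 44 = 7·(11t) + 44 = 11(7t + 4), so 11 | P_{r+1}.
This completes the inductive step, so 11 | P_m for all m ≥ 1.

11 | P_m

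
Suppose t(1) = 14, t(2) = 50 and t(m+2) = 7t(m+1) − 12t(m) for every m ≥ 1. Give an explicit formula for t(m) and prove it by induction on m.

Claim: t(m) = 2·3^m + 2·4^m.

Base cases: t(1) = 14 and 2·3^1 + 2·4^1 = 14; t(2) = 50 and 2·3^2 + 2·4^2 = 50.
Assume t(i) = 2·3^i + 2·4^i for all 1 ≤ i ≤ j, where j ≥ 2.
Then t(j+1) = 7t(j) − 12t(j−1) = 7·(2·3^j + 2·4^j) − 12·(2·3^{j−1} + 2·4^{j−1}) = 2·(7·3 − 12)3^{j−1} + 2·(7·4 − 12)4^{j−1} = 18·3^{j−1} + 32·4^{j−1} = 2·3^{j+1} + 2·4^{j+1}.
So the formula holds for j+1, and by strong induction t(m) = 2·3^m + 2·4^m for all m ≥ 1.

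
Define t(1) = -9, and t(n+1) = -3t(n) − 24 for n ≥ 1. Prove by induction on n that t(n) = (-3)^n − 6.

Base case: t(1) = -9, and (-3)^1 − 6 = -3 − 6 = -9.
Assume t(k) = (-3)^k − 6 for some k ≥ 1.
Then t(k+1) = -3t(k) − 24 = -3·((-3)^k − 6) − 24 = -3·(-3)^k + 18 − 24 = (-3)^{k+1} − 6.
So the formula holds for k+1, and by induction t(n) = (-3)^n − 6 for all n ≥ 1.

t(n) = (-3)^n − 6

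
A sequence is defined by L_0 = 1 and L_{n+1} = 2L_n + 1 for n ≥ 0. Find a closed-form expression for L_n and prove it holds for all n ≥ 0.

Claim: L_n = 2^{n+1} − 1.

Base case: L_0 = 1, and 2^{0+1} − 1 = 2 − 1 = 1.
Assume L_j = 2^{j+1} − 1 for some j ≥ 0.
Then L_{j+1} = 2L_j + 1 = 2·(2^{j+1} − 1) + 1 = 2^{j+2} − 2 + 1 = 2^{j+2} − 1.
So the formula holds for j+1, and by induction L_n = 2^{n+1} − 1 for all n ≥ 0.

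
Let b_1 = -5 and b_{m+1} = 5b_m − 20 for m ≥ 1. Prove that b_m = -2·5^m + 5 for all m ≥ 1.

Base case: b_1 = -5, and -2·5^1 + 5 = -10 + 5 = -5.
Assume b_r = -2·5^r + 5 for some r ≥ 1.
Then b_{r+1} = 5b_r − 20 = 5·(-2·5^r + 5) − 20 = -10·5^r + 25 − 20 = -2·5^{r+1} + 5.
So the formula holds for r+1, and by induction b_m = -2·5^m + 5 for all m ≥ 1.

b_m = -2·5^m + 5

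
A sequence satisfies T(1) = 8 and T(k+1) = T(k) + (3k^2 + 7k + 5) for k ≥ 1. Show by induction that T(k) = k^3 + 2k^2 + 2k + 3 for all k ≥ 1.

Base case: T(1) = 8, and 1^3 + 2·1^2 + 2·1 + 3 = 8.
Assume T(r) = r^3 + 2r^2 + 2r + 3.
Then T(r+1) = T(r) + (3r^2 + 7r + 5) = (r^3 + 2r^2 + 2r + 3) + (3r^2 + 7r + 5) = r^3 + 5r^2 + 9r + 8,
and (r+1)^3 + 2·(r+1)^2 + 2·(r+1) + 3 = r^3 + 5r^2 + 9r + 8.
This completes the inductive step, so T(k) = k^3 + 2k^2 + 2k + 3 for all k ≥ 1.

T(k) = k^3 + 2k^2 + 2k + 3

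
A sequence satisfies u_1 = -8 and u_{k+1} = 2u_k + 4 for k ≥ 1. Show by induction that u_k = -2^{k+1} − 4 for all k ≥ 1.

Base case: u_1 = -8, and -2^{1+1} − 4 = -4 − 4 = -8.
Assume u_j = -2^{j+1} − 4 for some j ≥ 1.
Then u_{j+1} = 2u_j + 4 = 2·(-2^{j+1} − 4) + 4 = -2^{j+2} − 8 + 4 = -2^{j+2} − 4.
So the formula holds for j+1, and by induction u_k = -2^{k+1} − 4 for all k ≥ 1.

u_k = -2^{k+1} − 4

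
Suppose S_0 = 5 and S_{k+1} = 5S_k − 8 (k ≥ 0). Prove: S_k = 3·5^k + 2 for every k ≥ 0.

Base case: S_0 = 5, and 3·5^0 + 2 = 3 + 2 = 5.
Assume S_r = 3·5^r + 2 for some r ≥ 0.
Then S_{r+1} = 5S_r − 8 = 5·(3·5^r + 2) − 8 = 15·5^r + 10 − 8 = 3·5^{r+1} + 2.
By induction, S_k = 3·5^k + 2 for all k ≥ 0.

S_k = 3·5^k + 2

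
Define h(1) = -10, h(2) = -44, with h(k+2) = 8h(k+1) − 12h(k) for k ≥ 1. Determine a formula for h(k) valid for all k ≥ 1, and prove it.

Claim: h(k) = -6^k − 2·2^k.

Base cases: h(1) = -10 and -6^1 − 2·2^1 = -10; h(2) = -44 and -6^2 − 2·2^2 = -44.
Assume h(j) = -6^j − 2·2^j for all 1 ≤ j ≤ m, where m ≥ 2.
Then h(m+1) = 8h(m) − 12h(m−1) = 8·(-6^m − 2·2^m) − 12·(-6^{m−1} − 2·2^{m−1}) = -(8·6 − 12)6^{m−1} − 2·(8·2 − 12)2^{m−1} = -36·6^{m−1} − 8·2^{m−1} = -6^{m+1} − 2·2^{m+1}.
Hence h(k) = -6^k − 2·2^k for every k ≥ 1, by strong induction.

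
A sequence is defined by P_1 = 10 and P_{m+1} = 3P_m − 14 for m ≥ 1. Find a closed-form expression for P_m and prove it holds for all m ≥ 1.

Claim: P_m = 3^m + 7.

Base case: P_1 = 10, and 3^1 + 7 = 3 + 7 = 10.
Assume P_k = 3^k + 7 for some k ≥ 1.
Then P_{k+1} = 3P_k − 14 = 3·(3^k + 7) − 14 = 3^{k+1} + 21 − 14 = 3^{k+1} + 7.
By induction, P_m = 3^m + 7 for all m ≥ 1.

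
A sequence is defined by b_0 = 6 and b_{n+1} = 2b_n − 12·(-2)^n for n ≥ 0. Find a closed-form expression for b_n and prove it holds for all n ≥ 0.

Claim: b_n = 3·2^n + 3·(-2)^n.

Base case: b_0 = 6, and 3·2^0 + 3·(-2)^0 = 3 + 3 = 6.
Assume b_j = 3·2^j + 3·(-2)^j for some j ≥ 0.
Then b_{j+1} = 2b_j − 12·(-2)^j = 2·(3·2^j + 3·(-2)^j) − 12·(-2)^j = 3·2^{j+1} + 6·(-2)^j − 12·(-2)^j = 3·2^{j+1} − 6·(-2)^j = 3·2^{j+1} + 3·(-2)^{j+1}.
This completes the inductive step, so b_n = 3·2^n + 3·(-2)^n for all n ≥ 0.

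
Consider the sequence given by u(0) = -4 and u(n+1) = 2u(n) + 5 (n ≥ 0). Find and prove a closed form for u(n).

Claim: u(n) = 2^n − 5.

Base case: u(0) = -4, and 2^0 − 5 = 1 − 5 = -4.
Assume u(j) = 2^j − 5 for some j ≥ 0.
Then u(j+1) = 2u(j) + 5 = 2·(2^j − 5) + 5 = 2^{j+1} − 10 + 5 = 2^{j+1} − 5.
So the formula holds for j+1, and by induction u(n) = 2^n − 5 for all n ≥ 0.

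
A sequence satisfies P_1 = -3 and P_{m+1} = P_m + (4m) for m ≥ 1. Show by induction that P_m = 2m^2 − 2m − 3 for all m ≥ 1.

Base case: P_1 = -3, and 2·1^2 − 2·1 − 3 = -3.
Assume P_j = 2j^2 − 2j − 3.
Then P_{j+1} = P_j + (4j) = (2j^2 − 2j − 3) + (4j) = 2j^2 + 2j − 3,
and 2·(j+1)^2 − 2·(j+1) − 3 = 2j^2 + 2j − 3.
This completes the inductive step, so P_m = 2m^2 − 2m − 3 for all m ≥ 1.

P_m = 2m^2 − 2m − 3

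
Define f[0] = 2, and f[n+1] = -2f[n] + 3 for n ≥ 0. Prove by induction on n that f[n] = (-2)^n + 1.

Base case: f[0] = 2, and (-2)^0 + 1 = 1 + 1 = 2.
Assume f[r] = (-2)^r + 1 for some r ≥ 0.
Then f[r+1] = -2f[r] + 3 = -2·((-2)^r + 1) + 3 = -2·(-2)^r − 2 + 3 = (-2)^{r+1} + 1.
So the formula holds for r+1, and by induction f[n] = (-2)^n + 1 for all n ≥ 0.

f[n] = (-2)^n + 1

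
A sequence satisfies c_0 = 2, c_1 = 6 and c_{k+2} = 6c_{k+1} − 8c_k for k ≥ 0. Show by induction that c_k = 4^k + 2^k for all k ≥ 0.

Base cases: c_0 = 2 and 4^0 + 2^0 = 2; c_1 = 6 and 4^1 + 2^1 = 6.
Assume c_j = 4^j + 2^j for all 0 ≤ j ≤ r, where r ≥ 1.
Then c_{r+1} = 6c_r − 8c_{r−1} = 6·(4^r + 2^r) − 8·(4^{r−1} + 2^{r−1}) = (6·4 − 8)4^{r−1} + (6·2 − 8)2^{r−1} = 16·4^{r−1} + 4·2^{r−1} = 4^{r+1} + 2^{r+1}.
Hence c_k = 4^k + 2^k for every k ≥ 0, by strong induction.

c_k = 4^k + 2^k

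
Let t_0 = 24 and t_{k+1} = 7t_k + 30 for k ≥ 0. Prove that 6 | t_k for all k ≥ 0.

Base case: t_0 = 24 = 6·4, so 6 | t_0.
Assume 6 | t_m, so t_m = 6s for some integer s.
Then t_{m+1} = 7t_m + 30 = 7·(6s) + 30 = 6(7s + 5), so 6 | t_{m+1}.
This completes the inductive step, so 6 | t_k for all k ≥ 0.

6 | t_k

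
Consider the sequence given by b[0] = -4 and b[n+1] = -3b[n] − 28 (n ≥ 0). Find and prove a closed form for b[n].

Claim: b[n] = 3·(-3)^n − 7.

Base case: b[0] = -4, and 3·(-3)^0 − 7 = 3 − 7 = -4.
Assume b[j] = 3·(-3)^j − 7 for some j ≥ 0.
Then b[j+1] = -3b[j] − 28 = -3·(3·(-3)^j − 7) − 28 = -9·(-3)^j + 21 − 28 = 3·(-3)^{j+1} − 7.
So the formula holds for j+1, and by induction b[n] = 3·(-3)^n − 7 for all n ≥ 0.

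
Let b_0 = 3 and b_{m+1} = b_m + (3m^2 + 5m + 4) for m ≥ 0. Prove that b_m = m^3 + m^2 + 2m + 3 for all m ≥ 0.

Base case: b_0 = 3, and 0^3 + 0^2 + 2·0 + 3 = 3.
Assume b_r = r^3 + r^2 + 2r + 3.
Then b_{r+1} = b_r + (3r^2 + 5r + 4) = (r^3 + r^2 + 2r + 3) + (3r^2 + 5r + 4) = r^3 + 4r^2 + 7r + 7,
and (r+1)^3 + (r+1)^2 + 2·(r+1) + 3 = r^3 + 4r^2 + 7r + 7.
By induction, b_m = m^3 + m^2 + 2m + 3 for all m ≥ 0.

b_m = m^3 + m^2 + 2m + 3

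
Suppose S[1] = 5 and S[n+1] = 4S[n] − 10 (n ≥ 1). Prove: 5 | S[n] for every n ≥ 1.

Base case: S[1] = 5 = 5·1, so 5 | S[1].
Assume 5 | S[k], so S[k] = 5t for some integer t.
Then S[k+1] = 4S[k] − 10 = 4·(5t) − 10 = 5(4t − 2), so 5 | S[k+1].
This completes the inductive step, so 5 | S[n] for all n ≥ 1.

5 | S[n]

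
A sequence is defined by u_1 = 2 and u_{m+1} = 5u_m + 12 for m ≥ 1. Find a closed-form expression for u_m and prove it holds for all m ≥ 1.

Claim: u_m = 5^m − 3.

Base case: u_1 = 2, and 5^1 − 3 = 5 − 3 = 2.
Assume u_r = 5^r − 3 for some r ≥ 1.
Then u_{r+1} = 5u_r + 12 = 5·(5^r − 3) + 12 = 5^{r+1} − 15 + 12 = 5^{r+1} − 3.
This completes the inductive step, so u_m = 5^m − 3 for all m ≥ 1.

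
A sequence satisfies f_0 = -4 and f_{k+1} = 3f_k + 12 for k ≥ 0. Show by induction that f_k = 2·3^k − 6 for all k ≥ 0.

Base case: f_0 = -4, and 2·3^0 − 6 = 2 − 6 = -4.
Assume f_r = 2·3^r − 6 for some r ≥ 0.
Then f_{r+1} = 3f_r + 12 = 3·(2·3^r − 6) + 12 = 6·3^r − 18 + 12 = 2·3^{r+1} − 6.
Hence f_k = 2·3^k − 6 for every k ≥ 0, by induction.

f_k = 2·3^k − 6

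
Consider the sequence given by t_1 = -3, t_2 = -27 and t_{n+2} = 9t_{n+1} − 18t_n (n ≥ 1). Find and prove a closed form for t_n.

Claim: t_n = 3^n − 6^n.

Base cases: t_1 = -3 and 3^1 − 6^1 = -3; t_2 = -27 and 3^2 − 6^2 = -27.
Assume t_j = 3^j − 6^j for all 1 ≤ j ≤ m, where m ≥ 2.
Then t_{m+1} = 9t_m − 18t_{m−1} = 9·(3^m − 6^m) − 18·(3^{m−1} − 6^{m−1}) = (9·3 − 18)3^{m−1} − (9·6 − 18)6^{m−1} = 9·3^{m−1} − 36·6^{m−1} = 3^{m+1} − 6^{m+1}.
So the formula holds for m+1, and by strong induction t_n = 3^n − 6^n for all n ≥ 1.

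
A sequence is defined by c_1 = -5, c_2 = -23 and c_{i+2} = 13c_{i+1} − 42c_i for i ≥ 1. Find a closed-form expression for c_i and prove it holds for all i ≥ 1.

Claim: c_i = 7^i − 2·6^i.

Base cases: c_1 = -5 and 7^1 − 2·6^1 = -5; c_2 = -23 and 7^2 − 2·6^2 = -23.
Assume c_j = 7^j − 2·6^j for all 1 ≤ j ≤ k, where k ≥ 2.
Then c_{k+1} = 13c_k − 42c_{k−1} = 13·(7^k − 2·6^k) − 42·(7^{k−1} − 2·6^{k−1}) = (13·7 − 42)7^{k−1} − 2·(13·6 − 42)6^{k−1} = 49·7^{k−1} − 72·6^{k−1} = 7^{k+1} − 2·6^{k+1}.
Hence c_i = 7^i − 2·6^i for every i ≥ 1, by strong induction.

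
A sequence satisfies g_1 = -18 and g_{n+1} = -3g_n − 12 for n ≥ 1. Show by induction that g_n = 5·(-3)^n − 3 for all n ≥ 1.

Base case: g_1 = -18, and 5·(-3)^1 − 3 = -15 − 3 = -18.
Assume g_m = 5·(-3)^m − 3 for some m ≥ 1.
Then g_{m+1} = -3g_m − 12 = -3·(5·(-3)^m − 3) − 12 = -15·(-3)^m + 9 − 12 = 5·(-3)^{m+1} − 3.
Hence g_n = 5·(-3)^n − 3 for every n ≥ 1, by induction.

g_n = 5·(-3)^n − 3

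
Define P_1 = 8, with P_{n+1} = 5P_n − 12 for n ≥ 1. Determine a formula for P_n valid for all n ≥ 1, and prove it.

Claim: P_n = 5^n + 3.

Base case: P_1 = 8, and 5^1 + 3 = 5 + 3 = 8.
Assume P_r = 5^r + 3 for some r ≥ 1.
Then P_{r+1} = 5P_r − 12 = 5·(5^r + 3) − 12 = 5^{r+1} + 15 − 12 = 5^{r+1} + 3.
Hence P_n = 5^n + 3 for every n ≥ 1, by induction.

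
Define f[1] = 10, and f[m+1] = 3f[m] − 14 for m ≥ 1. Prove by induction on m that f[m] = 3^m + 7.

Base case: f[1] = 10, and 3^1 + 7 = 3 + 7 = 10.
Assume f[k] = 3^k + 7 for some k ≥ 1.
Then f[k+1] = 3f[k] − 14 = 3·(3^k + 7) − 14 = 3^{k+1} + 21 − 14 = 3^{k+1} + 7.
By induction, f[m] = 3^m + 7 for all m ≥ 1.

f[m] = 3^m + 7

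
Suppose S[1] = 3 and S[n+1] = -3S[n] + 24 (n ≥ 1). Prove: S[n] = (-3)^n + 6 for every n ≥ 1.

Base case: S[1] = 3, and (-3)^1 + 6 = -3 + 6 = 3.
Assume S[j] = (-3)^j + 6 for some j ≥ 1.
Then S[j+1] = -3S[j] + 24 = -3·((-3)^j + 6) + 24 = -3·(-3)^j − 18 + 24 = (-3)^{j+1} + 6.
This completes the inductive step, so S[n] = (-3)^n + 6 for all n ≥ 1.

S[n] = (-3)^n + 6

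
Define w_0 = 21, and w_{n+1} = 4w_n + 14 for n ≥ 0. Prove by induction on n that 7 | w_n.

Base case: w_0 = 21 = 7·3, so 7 | w_0.
Assume 7 | w_m, so w_m = 7t for some integer t.
Then w_{m+1} = 4w_m + 14 = 4·(7t) + 14 = 7(4t + 2), so 7 | w_{m+1}.
So the property holds for m+1, and by induction 7 | w_n for all n ≥ 0.

7 | w_n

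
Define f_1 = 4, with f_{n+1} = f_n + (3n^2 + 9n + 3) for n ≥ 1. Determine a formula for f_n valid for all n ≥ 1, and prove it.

Claim: f_n = n^3 + 3n^2 − n + 1.

Base case: f_1 = 4, and 1^3 + 3·1^2 − 1 + 1 = 4.
Assume f_m = m^3 + 3m^2 − m + 1.
Then f_{m+1} = f_m + (3m^2 + 9m + 3) = (m^3 + 3m^2 − m + 1) + (3m^2 + 9m + 3) = m^3 + 6m^2 + 8m + 4,
and (m+1)^3 + 3·(m+1)^2 − (m+1) + 1 = m^3 + 6m^2 + 8m + 4.
This completes the inductive step, so f_n = n^3 + 3n^2 − n + 1 for all n ≥ 1.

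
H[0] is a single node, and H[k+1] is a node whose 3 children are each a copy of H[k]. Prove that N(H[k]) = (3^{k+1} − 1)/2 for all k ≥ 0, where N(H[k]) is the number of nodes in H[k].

Base case: N(H[0]) = 1, and (3^{0+1} − 1)/2 = 1.
Assume N(H[m]) = (3^{m+1} − 1)/2.
Then N(H[m+1]) = 1 + 3N(H[m]) = 1 + 3·(3^{m+1} − 1)/2 = 1 + (3^{m+2} − 3)/2 = (2 + 3^{m+2} − 3)/2 = (3^{m+2} − 1)/2.
This completes the inductive step, so N(H[k]) = (3^{k+1} − 1)/2 for all k ≥ 0.

N(H[k]) = (3^{k+1} − 1)/2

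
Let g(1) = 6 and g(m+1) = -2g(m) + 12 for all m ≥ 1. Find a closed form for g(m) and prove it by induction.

Claim: g(m) = -(-2)^m + 4.

Base case: g(1) = 6, and -(-2)^1 + 4 = 2 + 4 = 6.
Assume g(r) = -(-2)^r + 4 for some r ≥ 1.
Then g(r+1) = -2g(r) + 12 = -2·(-(-2)^r + 4) + 12 = 2·(-2)^r − 8 + 12 = -(-2)^{r+1} + 4.
By induction, g(m) = -(-2)^m + 4 for all m ≥ 1.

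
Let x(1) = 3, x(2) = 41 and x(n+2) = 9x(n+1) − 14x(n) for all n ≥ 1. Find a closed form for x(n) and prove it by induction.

Claim: x(n) = 7^n − 2·2^n.

Base cases: x(1) = 3 and 7^1 − 2·2^1 = 3; x(2) = 41 and 7^2 − 2·2^2 = 41.
Assume x(j) = 7^j − 2·2^j for all 1 ≤ j ≤ m, where m ≥ 2.
Then x(m+1) = 9x(m) − 14x(m−1) = 9·(7^m − 2·2^m) − 14·(7^{m−1} − 2·2^{m−1}) = (9·7 − 14)7^{m−1} − 2·(9·2 − 14)2^{m−1} = 49·7^{m−1} − 8·2^{m−1} = 7^{m+1} − 2·2^{m+1}.
By strong induction, x(n) = 7^n − 2·2^n for all n ≥ 1.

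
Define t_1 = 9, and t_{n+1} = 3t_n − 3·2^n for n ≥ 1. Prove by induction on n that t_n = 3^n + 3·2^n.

Base case: t_1 = 9, and 3^1 + 3·2^1 = 3 + 6 = 9.
Assume t_k = 3^k + 3·2^k for some k ≥ 1.
Then t_{k+1} = 3t_k − 3·2^k = 3·(3^k + 3·2^k) − 3·2^k = 3^{k+1} + 9·2^k − 3·2^k = 3^{k+1} + 6·2^k = 3^{k+1} + 3·2^{k+1}.
Hence t_n = 3^n + 3·2^n for every n ≥ 1, by induction.

t_n = 3^n + 3·2^n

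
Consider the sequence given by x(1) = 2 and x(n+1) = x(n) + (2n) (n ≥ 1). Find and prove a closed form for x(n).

Claim: x(n) = n^2 − n + 2.

Base case: x(1) = 2, and 1^2 − 1 + 2 = 2.
Assume x(j) = j^2 − j + 2.
Then x(j+1) = x(j) + (2j) = (j^2 − j + 2) + (2j) = j^2 + j + 2,
and (j+1)^2 − (j+1) + 2 = j^2 + j + 2.
By induction, x(n) = n^2 − n + 2 for all n ≥ 1.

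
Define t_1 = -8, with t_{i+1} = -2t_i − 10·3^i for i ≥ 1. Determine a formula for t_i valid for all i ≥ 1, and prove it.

Claim: t_i = (-2)^i − 2·3^i.

Base case: t_1 = -8, and (-2)^1 − 2·3^1 = -2 − 6 = -8.
Assume t_j = (-2)^j − 2·3^j for some j ≥ 1.
Then t_{j+1} = -2t_j − 10·3^j = -2·((-2)^j − 2·3^j) − 10·3^j = (-2)^{j+1} + 4·3^j − 10·3^j = (-2)^{j+1} − 6·3^j = (-2)^{j+1} − 2·3^{j+1}.
By induction, t_i = (-2)^i − 2·3^i for all i ≥ 1.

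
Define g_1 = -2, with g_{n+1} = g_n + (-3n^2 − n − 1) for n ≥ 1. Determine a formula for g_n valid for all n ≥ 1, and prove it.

Claim: g_n = -n^3 + n^2 − n − 1.

Base case: g_1 = -2, and -1^3 + 1^2 − 1 − 1 = -2.
Assume g_j = -j^3 + j^2 − j − 1.
Then g_{j+1} = g_j + (-3j^2 − j − 1) = (-j^3 + j^2 − j − 1) + (-3j^2 − j − 1) = -j^3 − 2j^2 − 2j − 2,
and -(j+1)^3 + (j+1)^2 − (j+1) − 1 = -j^3 − 2j^2 − 2j − 2.
This completes the inductive step, so g_n = -n^3 + n^2 − n − 1 for all n ≥ 1.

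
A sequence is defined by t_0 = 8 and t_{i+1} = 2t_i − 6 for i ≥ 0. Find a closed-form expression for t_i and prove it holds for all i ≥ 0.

Claim: t_i = 2^{i+1} + 6.

Base case: t_0 = 8, and 2^{0+1} + 6 = 2 + 6 = 8.
Assume t_m = 2^{m+1} + 6 for some m ≥ 0.
Then t_{m+1} = 2t_m − 6 = 2·(2^{m+1} + 6) − 6 = 2^{m+2} + 12 − 6 = 2^{m+2} + 6.
By induction, t_i = 2^{i+1} + 6 for all i ≥ 0.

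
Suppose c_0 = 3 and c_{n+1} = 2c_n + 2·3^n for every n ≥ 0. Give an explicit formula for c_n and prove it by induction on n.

Claim: c_n = 2^n + 2·3^n.

Base case: c_0 = 3, and 2^0 + 2·3^0 = 1 + 2 = 3.
Assume c_k = 2^k + 2·3^k for some k ≥ 0.
Then c_{k+1} = 2c_k + 2·3^k = 2·(2^k + 2·3^k) + 2·3^k = 2^{k+1} + 4·3^k + 2·3^k = 2^{k+1} + 6·3^k = 2^{k+1} + 2·3^{k+1}.
This completes the inductive step, so c_n = 2^n + 2·3^n for all n ≥ 0.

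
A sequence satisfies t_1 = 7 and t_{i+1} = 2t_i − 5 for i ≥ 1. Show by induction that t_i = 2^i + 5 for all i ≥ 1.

Base case: t_1 = 7, and 2^1 + 5 = 2 + 5 = 7.
Assume t_k = 2^k + 5 for some k ≥ 1.
Then t_{k+1} = 2t_k − 5 = 2·(2^k + 5) − 5 = 2^{k+1} + 10 − 5 = 2^{k+1} + 5.
Hence t_i = 2^i + 5 for every i ≥ 1, by induction.

t_i = 2^i + 5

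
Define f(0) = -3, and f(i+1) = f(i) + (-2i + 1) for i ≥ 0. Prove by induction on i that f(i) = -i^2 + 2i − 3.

Base case: f(0) = -3, and -0^2 + 2·0 − 3 = -3.
Assume f(j) = -j^2 + 2j − 3.
Then f(j+1) = f(j) + (-2j + 1) = (-j^2 + 2j − 3) + (-2j + 1) = -j^2 − 2,
and -(j+1)^2 + 2·(j+1) − 3 = -j^2 − 2.
Hence f(i) = -i^2 + 2i − 3 for every i ≥ 0, by induction.

f(i) = -i^2 + 2i − 3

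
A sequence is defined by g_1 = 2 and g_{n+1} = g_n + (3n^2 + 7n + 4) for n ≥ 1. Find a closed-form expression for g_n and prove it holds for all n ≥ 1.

Claim: g_n = n^3 + 2n^2 + n − 2.

Base case: g_1 = 2, and 1^3 + 2·1^2 + 1 − 2 = 2.
Assume g_k = k^3 + 2k^2 + k − 2.
Then g_{k+1} = g_k + (3k^2 + 7k + 4) = (k^3 + 2k^2 + k − 2) + (3k^2 + 7k + 4) = k^3 + 5k^2 + 8k + 2,
and (k+1)^3 + 2·(k+1)^2 + (k+1) − 2 = k^3 + 5k^2 + 8k + 2.
Hence g_n = n^3 + 2n^2 + n − 2 for every n ≥ 1, by induction.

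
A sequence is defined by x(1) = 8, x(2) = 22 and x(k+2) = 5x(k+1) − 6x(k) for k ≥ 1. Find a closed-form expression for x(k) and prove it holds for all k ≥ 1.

Claim: x(k) = 2·3^k + 2^k.

Base cases: x(1) = 8 and 2·3^1 + 2^1 = 8; x(2) = 22 and 2·3^2 + 2^2 = 22.
Assume x(i) = 2·3^i + 2^i for all 1 ≤ i ≤ j, where j ≥ 2.
Then x(j+1) = 5x(j) − 6x(j−1) = 5·(2·3^j + 2^j) − 6·(2·3^{j−1} + 2^{j−1}) = 2·(5·3 − 6)3^{j−1} + (5·2 − 6)2^{j−1} = 18·3^{j−1} + 4·2^{j−1} = 2·3^{j+1} + 2^{j+1}.
So the formula holds for j+1, and by strong induction x(k) = 2·3^k + 2^k for all k ≥ 1.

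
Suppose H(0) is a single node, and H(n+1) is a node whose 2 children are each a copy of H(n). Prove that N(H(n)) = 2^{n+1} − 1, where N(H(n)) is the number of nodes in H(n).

Base case: N(H(0)) = 1, and 2^{0+1} − 1 = 1.
Assume N(H(j)) = 2^{j+1} − 1.
Then N(H(j+1)) = 1 + 2N(H(j)) = 1 + 2(2^{j+1} − 1) = 2^{j+2} − 2 + 1 = 2^{j+2} − 1.
This completes the inductive step, so N(H(n)) = 2^{n+1} − 1 for all n ≥ 0.

N(H(n)) = 2^{n+1} − 1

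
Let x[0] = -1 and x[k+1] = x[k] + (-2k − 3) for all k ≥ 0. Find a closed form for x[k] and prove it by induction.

Claim: x[k] = -k^2 − 2k − 1.

Base case: x[0] = -1, and -0^2 − 2·0 − 1 = -1.
Assume x[j] = -j^2 − 2j − 1.
Then x[j+1] = x[j] + (-2j − 3) = (-j^2 − 2j − 1) + (-2j − 3) = -j^2 − 4j − 4,
and -(j+1)^2 − 2·(j+1) − 1 = -j^2 − 4j − 4.
By induction, x[k] = -k^2 − 2k − 1 for all k ≥ 0.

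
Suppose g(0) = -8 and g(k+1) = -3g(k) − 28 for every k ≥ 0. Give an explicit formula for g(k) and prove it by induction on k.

Claim: g(k) = -(-3)^k − 7.

Base case: g(0) = -8, and -(-3)^0 − 7 = -1 − 7 = -8.
Assume g(j) = -(-3)^j − 7 for some j ≥ 0.
Then g(j+1) = -3g(j) − 28 = -3·(-(-3)^j − 7) − 28 = 3·(-3)^j + 21 − 28 = -(-3)^{j+1} − 7.
This completes the inductive step, so g(k) = -(-3)^k − 7 for all k ≥ 0.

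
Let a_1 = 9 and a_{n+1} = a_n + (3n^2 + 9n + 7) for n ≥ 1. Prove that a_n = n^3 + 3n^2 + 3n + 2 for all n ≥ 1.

Base case: a_1 = 9, and 1^3 + 3·1^2 + 3·1 + 2 = 9.
Assume a_k = k^3 + 3k^2 + 3k + 2.
Then a_{k+1} = a_k + (3k^2 + 9k + 7) = (k^3 + 3k^2 + 3k + 2) + (3k^2 + 9k + 7) = k^3 + 6k^2 + 12k + 9,
and (k+1)^3 + 3·(k+1)^2 + 3·(k+1) + 2 = k^3 + 6k^2 + 12k + 9.
By induction, a_n = n^3 + 3n^2 + 3n + 2 for all n ≥ 1.

a_n = n^3 + 3n^2 + 3n + 2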